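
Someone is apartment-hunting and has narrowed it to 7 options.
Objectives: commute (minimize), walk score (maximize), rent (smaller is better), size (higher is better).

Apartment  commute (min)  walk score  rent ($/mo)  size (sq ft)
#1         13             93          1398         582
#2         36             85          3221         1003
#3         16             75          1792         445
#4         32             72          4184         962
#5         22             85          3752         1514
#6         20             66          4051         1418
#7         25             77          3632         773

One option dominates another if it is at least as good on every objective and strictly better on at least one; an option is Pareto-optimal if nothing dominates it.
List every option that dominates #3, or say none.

#1: commute 13≤16, walk score 93≥75, rent 1398≤1792, size 582≥445 — dominates #3.
Others (#2, #4, #5, #6, #7) are each worse than #3 on at least one objective.

#1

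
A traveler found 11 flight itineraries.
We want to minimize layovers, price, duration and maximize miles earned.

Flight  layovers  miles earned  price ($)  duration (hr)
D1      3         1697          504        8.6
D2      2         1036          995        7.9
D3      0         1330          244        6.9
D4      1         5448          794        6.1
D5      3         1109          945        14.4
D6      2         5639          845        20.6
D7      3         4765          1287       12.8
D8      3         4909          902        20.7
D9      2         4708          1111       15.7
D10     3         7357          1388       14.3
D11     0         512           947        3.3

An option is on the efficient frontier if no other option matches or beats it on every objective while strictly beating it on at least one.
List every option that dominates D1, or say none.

D2: worse on miles earned (1036 vs 1697).
D3: worse on miles earned (1330 vs 1697).
D4: worse on price (794 vs 504).
D5: worse on miles earned (1109 vs 1697).
D6: worse on price (845 vs 504).
D7: worse on price (1287 vs 504).
D8: worse on price (902 vs 504).
D9: worse on price (1111 vs 504).
D10: worse on price (1388 vs 504).
D11: worse on miles earned (512 vs 1697).
No option dominates D1.

none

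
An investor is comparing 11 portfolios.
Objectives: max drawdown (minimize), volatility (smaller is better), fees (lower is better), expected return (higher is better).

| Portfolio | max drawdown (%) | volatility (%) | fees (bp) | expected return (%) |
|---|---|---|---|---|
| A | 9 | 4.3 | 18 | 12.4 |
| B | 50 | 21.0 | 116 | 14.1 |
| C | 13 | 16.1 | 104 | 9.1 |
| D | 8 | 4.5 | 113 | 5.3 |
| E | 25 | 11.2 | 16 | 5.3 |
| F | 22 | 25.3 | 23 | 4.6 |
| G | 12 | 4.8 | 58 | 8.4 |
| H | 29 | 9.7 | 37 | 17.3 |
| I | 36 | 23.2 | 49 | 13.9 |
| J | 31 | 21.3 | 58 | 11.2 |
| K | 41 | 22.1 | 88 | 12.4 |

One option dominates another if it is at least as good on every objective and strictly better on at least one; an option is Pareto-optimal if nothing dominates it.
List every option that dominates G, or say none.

A

A: max drawdown 9≤12, volatility 4.3≤4.8, fees 18≤58, expected return 12.4≥8.4 — dominates G.
Others (B, C, D, E, F, H, I, J, K) are each worse than G on at least one objective.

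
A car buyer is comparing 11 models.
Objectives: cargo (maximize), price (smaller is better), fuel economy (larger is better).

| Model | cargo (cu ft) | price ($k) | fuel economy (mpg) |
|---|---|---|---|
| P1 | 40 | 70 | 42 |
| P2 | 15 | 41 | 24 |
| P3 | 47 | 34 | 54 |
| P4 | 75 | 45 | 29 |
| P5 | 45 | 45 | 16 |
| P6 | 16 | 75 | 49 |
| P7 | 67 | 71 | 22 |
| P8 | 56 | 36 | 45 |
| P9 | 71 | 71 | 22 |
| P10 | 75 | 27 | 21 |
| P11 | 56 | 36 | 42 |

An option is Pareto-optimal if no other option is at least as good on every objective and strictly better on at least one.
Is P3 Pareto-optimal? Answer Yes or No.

Yes

P1: worse on cargo (40 vs 47).
P2: worse on cargo (15 vs 47).
P4: worse on price (45 vs 34).
P5: worse on cargo (45 vs 47).
P6: worse on cargo (16 vs 47).
P7: worse on price (71 vs 34).
P8: worse on price (36 vs 34).
P9: worse on price (71 vs 34).
P10: worse on fuel economy (21 vs 54).
P11: worse on price (36 vs 34).
No option is at least as good as P3 on every objective and strictly better on one.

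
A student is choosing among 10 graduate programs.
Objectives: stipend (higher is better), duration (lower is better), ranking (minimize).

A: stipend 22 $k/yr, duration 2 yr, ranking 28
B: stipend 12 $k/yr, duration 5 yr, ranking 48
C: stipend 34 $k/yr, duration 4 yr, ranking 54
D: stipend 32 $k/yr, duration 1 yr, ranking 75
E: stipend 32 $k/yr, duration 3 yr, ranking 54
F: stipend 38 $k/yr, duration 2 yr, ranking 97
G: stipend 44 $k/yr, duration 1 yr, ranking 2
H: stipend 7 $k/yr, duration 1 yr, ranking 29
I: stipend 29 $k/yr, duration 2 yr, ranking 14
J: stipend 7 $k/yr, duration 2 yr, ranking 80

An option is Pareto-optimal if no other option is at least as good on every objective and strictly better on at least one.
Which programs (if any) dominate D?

G: stipend 44≥32, duration 1≤1, ranking 2≤75 — dominates D.
Others (A, B, C, E, F, H, I, J) are each worse than D on at least one objective.

G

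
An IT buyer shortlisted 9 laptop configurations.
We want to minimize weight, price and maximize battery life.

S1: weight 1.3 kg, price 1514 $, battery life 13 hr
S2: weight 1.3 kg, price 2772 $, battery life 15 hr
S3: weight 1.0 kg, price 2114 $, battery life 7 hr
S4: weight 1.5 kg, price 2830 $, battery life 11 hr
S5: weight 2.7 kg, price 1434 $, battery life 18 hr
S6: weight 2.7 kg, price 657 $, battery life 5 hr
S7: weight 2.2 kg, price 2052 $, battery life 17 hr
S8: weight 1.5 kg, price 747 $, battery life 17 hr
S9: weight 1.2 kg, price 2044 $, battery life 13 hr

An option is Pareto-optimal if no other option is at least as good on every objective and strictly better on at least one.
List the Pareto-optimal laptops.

S1, S2, S3, S5, S6, S8, S9

S1: not dominated.
S2: not dominated.
S3: not dominated (best weight).
S4: dominated by S1 (weight 1.3≤1.5, price 1514≤2830, battery life 13≥11).
S5: not dominated (best battery life).
S6: not dominated (best price).
S7: dominated by S8 (weight 1.5≤2.2, price 747≤2052, battery life 17≥17).
S8: not dominated.
S9: not dominated.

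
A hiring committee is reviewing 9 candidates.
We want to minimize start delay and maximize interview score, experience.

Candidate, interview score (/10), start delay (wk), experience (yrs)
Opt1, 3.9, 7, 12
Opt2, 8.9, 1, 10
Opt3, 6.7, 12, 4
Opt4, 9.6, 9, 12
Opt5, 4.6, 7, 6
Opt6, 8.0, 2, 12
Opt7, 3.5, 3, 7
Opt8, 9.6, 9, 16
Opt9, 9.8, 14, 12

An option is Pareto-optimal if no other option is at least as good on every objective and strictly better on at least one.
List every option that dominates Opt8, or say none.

none

Opt1: worse on interview score (3.9 vs 9.6).
Opt2: worse on interview score (8.9 vs 9.6).
Opt3: worse on interview score (6.7 vs 9.6).
Opt4: worse on experience (12 vs 16).
Opt5: worse on interview score (4.6 vs 9.6).
Opt6: worse on interview score (8.0 vs 9.6).
Opt7: worse on interview score (3.5 vs 9.6).
Opt9: worse on start delay (14 vs 9).
No option dominates Opt8.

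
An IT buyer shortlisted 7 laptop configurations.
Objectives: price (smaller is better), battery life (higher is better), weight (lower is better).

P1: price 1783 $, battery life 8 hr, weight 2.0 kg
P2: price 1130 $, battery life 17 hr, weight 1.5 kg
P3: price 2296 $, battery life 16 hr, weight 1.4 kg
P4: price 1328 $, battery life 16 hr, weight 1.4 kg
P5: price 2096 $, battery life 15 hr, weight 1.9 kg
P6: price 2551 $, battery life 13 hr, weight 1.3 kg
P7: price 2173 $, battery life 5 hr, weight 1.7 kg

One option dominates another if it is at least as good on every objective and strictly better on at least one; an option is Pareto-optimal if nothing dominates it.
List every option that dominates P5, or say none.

P2, P4

P2: price 1130≤2096, battery life 17≥15, weight 1.5≤1.9 — dominates P5.
P4: price 1328≤2096, battery life 16≥15, weight 1.4≤1.9 — dominates P5.
Others (P1, P3, P6, P7) are each worse than P5 on at least one objective.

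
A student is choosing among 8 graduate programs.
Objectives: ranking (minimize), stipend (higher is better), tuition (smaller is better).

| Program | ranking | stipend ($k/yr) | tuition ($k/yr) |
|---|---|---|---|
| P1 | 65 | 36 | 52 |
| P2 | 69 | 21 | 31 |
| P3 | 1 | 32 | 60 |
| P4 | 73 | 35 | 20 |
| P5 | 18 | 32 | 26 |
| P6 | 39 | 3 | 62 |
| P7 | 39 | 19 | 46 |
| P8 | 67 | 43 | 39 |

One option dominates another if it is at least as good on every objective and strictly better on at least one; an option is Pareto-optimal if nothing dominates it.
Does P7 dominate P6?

P7 vs P6: ranking 39≤39, stipend 19≥3, tuition 46≤62 — P7 is at least as good on every objective with at least one strict improvement.

Yes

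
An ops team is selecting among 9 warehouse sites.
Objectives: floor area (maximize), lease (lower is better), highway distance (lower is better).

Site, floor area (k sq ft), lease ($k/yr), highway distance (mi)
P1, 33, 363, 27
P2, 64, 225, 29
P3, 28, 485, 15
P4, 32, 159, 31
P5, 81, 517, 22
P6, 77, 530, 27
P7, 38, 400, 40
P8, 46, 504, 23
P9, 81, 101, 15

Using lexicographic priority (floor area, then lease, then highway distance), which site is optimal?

P9

First maximize floor area: best is 81, kept {P5, P9}.
Then minimize lease: best is 101, kept {P9}.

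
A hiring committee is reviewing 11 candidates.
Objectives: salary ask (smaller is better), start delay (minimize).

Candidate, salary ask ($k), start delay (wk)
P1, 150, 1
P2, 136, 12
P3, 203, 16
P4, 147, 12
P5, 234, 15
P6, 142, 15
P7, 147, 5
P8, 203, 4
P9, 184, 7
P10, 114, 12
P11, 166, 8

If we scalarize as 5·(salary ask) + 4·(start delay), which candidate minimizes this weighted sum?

P10

P1: 5·150 + 4·1 = 754
P2: 5·136 + 4·12 = 728
P3: 5·203 + 4·16 = 1079
P4: 5·147 + 4·12 = 783
P5: 5·234 + 4·15 = 1230
P6: 5·142 + 4·15 = 770
P7: 5·147 + 4·5 = 755
P8: 5·203 + 4·4 = 1031
P9: 5·184 + 4·7 = 948
P10: 5·114 + 4·12 = 618
P11: 5·166 + 4·8 = 862
Lowest: P10 at 618.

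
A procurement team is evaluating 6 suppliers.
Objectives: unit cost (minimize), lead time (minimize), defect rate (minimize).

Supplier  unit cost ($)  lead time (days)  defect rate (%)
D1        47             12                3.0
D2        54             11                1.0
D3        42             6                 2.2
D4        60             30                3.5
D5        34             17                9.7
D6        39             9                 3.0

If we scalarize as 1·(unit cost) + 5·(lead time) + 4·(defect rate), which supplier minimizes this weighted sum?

D3

D1: 1·47 + 5·12 + 4·3.0 = 119.0
D2: 1·54 + 5·11 + 4·1.0 = 113.0
D3: 1·42 + 5·6 + 4·2.2 = 80.8
D4: 1·60 + 5·30 + 4·3.5 = 224.0
D5: 1·34 + 5·17 + 4·9.7 = 157.8
D6: 1·39 + 5·9 + 4·3.0 = 96.0
Lowest: D3 at 80.8.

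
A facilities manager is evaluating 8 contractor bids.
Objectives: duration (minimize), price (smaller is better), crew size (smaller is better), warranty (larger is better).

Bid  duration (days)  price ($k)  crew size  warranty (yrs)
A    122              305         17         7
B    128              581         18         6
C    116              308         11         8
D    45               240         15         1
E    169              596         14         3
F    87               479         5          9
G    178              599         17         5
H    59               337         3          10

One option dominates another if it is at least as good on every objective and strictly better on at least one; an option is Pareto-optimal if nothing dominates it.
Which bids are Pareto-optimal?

A: not dominated.
B: dominated by A (duration 122≤128, price 305≤581, crew size 17≤18, warranty 7≥6).
C: not dominated.
D: not dominated (best duration).
E: dominated by C (duration 116≤169, price 308≤596, crew size 11≤14, warranty 8≥3).
F: dominated by H (duration 59≤87, price 337≤479, crew size 3≤5, warranty 10≥9).
G: dominated by A (duration 122≤178, price 305≤599, crew size 17≤17, warranty 7≥5).
H: not dominated (best crew size).

A, C, D, H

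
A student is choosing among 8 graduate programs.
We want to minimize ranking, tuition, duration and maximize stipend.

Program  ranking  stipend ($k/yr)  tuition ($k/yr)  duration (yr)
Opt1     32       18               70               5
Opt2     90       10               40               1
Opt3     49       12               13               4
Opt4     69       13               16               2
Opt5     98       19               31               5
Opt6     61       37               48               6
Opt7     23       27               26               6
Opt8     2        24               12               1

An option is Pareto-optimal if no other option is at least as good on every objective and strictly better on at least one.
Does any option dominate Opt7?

No

Opt1: worse on ranking (32 vs 23).
Opt2: worse on ranking (90 vs 23).
Opt3: worse on ranking (49 vs 23).
Opt4: worse on ranking (69 vs 23).
Opt5: worse on ranking (98 vs 23).
Opt6: worse on ranking (61 vs 23).
Opt8: worse on stipend (24 vs 27).
No option is at least as good as Opt7 on every objective and strictly better on one.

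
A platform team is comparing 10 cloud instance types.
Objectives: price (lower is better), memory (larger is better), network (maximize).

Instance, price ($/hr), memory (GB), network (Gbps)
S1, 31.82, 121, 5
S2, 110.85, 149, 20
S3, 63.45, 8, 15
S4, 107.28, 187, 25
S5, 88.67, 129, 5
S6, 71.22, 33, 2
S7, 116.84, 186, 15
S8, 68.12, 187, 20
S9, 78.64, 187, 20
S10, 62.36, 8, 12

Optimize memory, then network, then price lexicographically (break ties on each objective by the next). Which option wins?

First maximize memory: best is 187, kept {S4, S8, S9}.
Then maximize network: best is 25, kept {S4}.

S4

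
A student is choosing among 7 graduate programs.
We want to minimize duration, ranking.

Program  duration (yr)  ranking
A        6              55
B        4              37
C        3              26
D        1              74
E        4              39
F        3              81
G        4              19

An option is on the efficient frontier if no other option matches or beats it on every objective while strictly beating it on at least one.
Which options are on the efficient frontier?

C, D, G

A: dominated by B (duration 4≤6, ranking 37≤55).
B: dominated by C (duration 3≤4, ranking 26≤37).
C: not dominated.
D: not dominated (best duration).
E: dominated by B (duration 4≤4, ranking 37≤39).
F: dominated by C (duration 3≤3, ranking 26≤81).
G: not dominated (best ranking).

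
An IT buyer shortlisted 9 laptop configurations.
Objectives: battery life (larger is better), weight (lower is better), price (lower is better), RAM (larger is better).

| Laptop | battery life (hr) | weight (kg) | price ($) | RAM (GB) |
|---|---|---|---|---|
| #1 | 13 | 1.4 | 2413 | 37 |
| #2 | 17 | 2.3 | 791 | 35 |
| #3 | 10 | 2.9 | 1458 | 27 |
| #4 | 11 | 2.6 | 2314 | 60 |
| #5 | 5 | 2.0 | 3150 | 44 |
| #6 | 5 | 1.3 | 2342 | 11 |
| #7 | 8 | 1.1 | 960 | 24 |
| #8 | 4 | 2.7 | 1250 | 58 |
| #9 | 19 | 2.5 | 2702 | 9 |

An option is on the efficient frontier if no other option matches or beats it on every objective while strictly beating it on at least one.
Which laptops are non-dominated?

#1: not dominated.
#2: not dominated (best price).
#3: dominated by #2 (battery life 17≥10, weight 2.3≤2.9, price 791≤1458, RAM 35≥27).
#4: not dominated (best RAM).
#5: not dominated.
#6: dominated by #7 (battery life 8≥5, weight 1.1≤1.3, price 960≤2342, RAM 24≥11).
#7: not dominated (best weight).
#8: not dominated.
#9: not dominated (best battery life).

#1, #2, #4, #5, #7, #8, #9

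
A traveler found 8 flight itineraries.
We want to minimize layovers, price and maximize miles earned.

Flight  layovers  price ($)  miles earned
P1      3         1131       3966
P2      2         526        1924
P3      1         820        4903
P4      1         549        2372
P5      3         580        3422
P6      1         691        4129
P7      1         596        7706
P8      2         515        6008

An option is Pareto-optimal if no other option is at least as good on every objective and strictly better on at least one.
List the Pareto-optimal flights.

P1: dominated by P3 (layovers 1≤3, price 820≤1131, miles earned 4903≥3966).
P2: dominated by P8 (layovers 2≤2, price 515≤526, miles earned 6008≥1924).
P3: dominated by P7 (layovers 1≤1, price 596≤820, miles earned 7706≥4903).
P4: not dominated.
P5: dominated by P8 (layovers 2≤3, price 515≤580, miles earned 6008≥3422).
P6: dominated by P7 (layovers 1≤1, price 596≤691, miles earned 7706≥4129).
P7: not dominated (best miles earned).
P8: not dominated (best price).

P4, P7, P8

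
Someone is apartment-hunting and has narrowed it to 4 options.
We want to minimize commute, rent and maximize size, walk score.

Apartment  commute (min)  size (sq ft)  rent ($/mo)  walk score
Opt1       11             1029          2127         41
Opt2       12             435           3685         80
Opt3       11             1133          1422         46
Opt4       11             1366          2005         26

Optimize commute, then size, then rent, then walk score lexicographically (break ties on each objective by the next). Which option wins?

Opt4

First minimize commute: best is 11, kept {Opt1, Opt3, Opt4}.
Then maximize size: best is 1366, kept {Opt4}.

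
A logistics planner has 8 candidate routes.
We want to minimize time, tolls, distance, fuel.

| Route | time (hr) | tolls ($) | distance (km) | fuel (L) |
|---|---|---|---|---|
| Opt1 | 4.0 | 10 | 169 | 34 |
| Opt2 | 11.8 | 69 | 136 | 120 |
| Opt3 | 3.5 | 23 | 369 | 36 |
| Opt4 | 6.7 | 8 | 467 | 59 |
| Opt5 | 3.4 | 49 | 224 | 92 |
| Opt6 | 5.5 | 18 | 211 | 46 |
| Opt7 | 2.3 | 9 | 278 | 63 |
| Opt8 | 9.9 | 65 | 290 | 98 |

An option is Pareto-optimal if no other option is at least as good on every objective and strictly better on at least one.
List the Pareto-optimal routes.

Opt1: not dominated (best fuel).
Opt2: not dominated (best distance).
Opt3: not dominated.
Opt4: not dominated (best tolls).
Opt5: not dominated.
Opt6: dominated by Opt1 (time 4.0≤5.5, tolls 10≤18, distance 169≤211, fuel 34≤46).
Opt7: not dominated (best time).
Opt8: dominated by Opt1 (time 4.0≤9.9, tolls 10≤65, distance 169≤290, fuel 34≤98).

Opt1, Opt2, Opt3, Opt4, Opt5, Opt7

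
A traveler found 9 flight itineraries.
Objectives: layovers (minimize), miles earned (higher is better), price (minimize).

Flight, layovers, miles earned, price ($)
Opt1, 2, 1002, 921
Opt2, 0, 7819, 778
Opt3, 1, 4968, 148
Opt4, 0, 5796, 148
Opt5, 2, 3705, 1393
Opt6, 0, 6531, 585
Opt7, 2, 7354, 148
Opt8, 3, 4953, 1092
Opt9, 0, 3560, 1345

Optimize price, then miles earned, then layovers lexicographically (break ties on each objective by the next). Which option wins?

First minimize price: best is 148, kept {Opt3, Opt4, Opt7}.
Then maximize miles earned: best is 7354, kept {Opt7}.

Opt7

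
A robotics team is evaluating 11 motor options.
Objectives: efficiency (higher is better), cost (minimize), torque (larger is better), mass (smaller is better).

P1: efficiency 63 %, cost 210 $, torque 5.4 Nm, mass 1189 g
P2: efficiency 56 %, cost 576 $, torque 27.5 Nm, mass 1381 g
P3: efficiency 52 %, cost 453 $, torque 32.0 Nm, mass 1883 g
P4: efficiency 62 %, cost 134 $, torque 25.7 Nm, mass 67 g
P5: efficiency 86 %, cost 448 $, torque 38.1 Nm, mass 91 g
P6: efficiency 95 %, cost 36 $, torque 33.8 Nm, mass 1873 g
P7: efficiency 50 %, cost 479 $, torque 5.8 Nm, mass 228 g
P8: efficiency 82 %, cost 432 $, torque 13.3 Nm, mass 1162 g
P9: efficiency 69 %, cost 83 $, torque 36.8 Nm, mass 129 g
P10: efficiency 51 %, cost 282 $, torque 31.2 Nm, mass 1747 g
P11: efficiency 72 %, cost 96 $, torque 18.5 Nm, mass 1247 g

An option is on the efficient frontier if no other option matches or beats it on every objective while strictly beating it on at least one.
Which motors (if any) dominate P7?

P4, P5, P9

P4: efficiency 62≥50, cost 134≤479, torque 25.7≥5.8, mass 67≤228 — dominates P7.
P5: efficiency 86≥50, cost 448≤479, torque 38.1≥5.8, mass 91≤228 — dominates P7.
P9: efficiency 69≥50, cost 83≤479, torque 36.8≥5.8, mass 129≤228 — dominates P7.
Others (P1, P2, P3, P6, P8, P10, P11) are each worse than P7 on at least one objective.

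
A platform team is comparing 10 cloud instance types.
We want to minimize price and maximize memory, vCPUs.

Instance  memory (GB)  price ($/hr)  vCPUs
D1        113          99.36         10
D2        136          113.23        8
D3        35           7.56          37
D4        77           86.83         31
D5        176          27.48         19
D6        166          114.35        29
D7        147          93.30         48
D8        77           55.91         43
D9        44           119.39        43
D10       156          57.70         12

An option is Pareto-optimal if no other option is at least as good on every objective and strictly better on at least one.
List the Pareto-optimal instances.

D1: dominated by D5 (memory 176≥113, price 27.48≤99.36, vCPUs 19≥10).
D2: dominated by D5 (memory 176≥136, price 27.48≤113.23, vCPUs 19≥8).
D3: not dominated (best price).
D4: dominated by D8 (memory 77≥77, price 55.91≤86.83, vCPUs 43≥31).
D5: not dominated (best memory).
D6: not dominated.
D7: not dominated (best vCPUs).
D8: not dominated.
D9: dominated by D7 (memory 147≥44, price 93.30≤119.39, vCPUs 48≥43).
D10: dominated by D5 (memory 176≥156, price 27.48≤57.70, vCPUs 19≥12).

D3, D5, D6, D7, D8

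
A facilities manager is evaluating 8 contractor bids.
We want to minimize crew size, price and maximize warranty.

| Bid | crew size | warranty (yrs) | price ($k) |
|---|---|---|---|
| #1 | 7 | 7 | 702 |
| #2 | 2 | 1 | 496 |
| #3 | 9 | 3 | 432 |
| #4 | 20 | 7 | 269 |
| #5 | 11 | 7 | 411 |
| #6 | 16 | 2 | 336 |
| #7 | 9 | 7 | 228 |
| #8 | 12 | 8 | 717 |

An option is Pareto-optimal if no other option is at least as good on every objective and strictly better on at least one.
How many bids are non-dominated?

#1: not dominated.
#2: not dominated (best crew size).
#3: dominated by #7 (crew size 9≤9, warranty 7≥3, price 228≤432).
#4: dominated by #7 (crew size 9≤20, warranty 7≥7, price 228≤269).
#5: dominated by #7 (crew size 9≤11, warranty 7≥7, price 228≤411).
#6: dominated by #7 (crew size 9≤16, warranty 7≥2, price 228≤336).
#7: not dominated (best price).
#8: not dominated (best warranty).
Pareto-optimal: #1, #2, #7, #8 → 4.

4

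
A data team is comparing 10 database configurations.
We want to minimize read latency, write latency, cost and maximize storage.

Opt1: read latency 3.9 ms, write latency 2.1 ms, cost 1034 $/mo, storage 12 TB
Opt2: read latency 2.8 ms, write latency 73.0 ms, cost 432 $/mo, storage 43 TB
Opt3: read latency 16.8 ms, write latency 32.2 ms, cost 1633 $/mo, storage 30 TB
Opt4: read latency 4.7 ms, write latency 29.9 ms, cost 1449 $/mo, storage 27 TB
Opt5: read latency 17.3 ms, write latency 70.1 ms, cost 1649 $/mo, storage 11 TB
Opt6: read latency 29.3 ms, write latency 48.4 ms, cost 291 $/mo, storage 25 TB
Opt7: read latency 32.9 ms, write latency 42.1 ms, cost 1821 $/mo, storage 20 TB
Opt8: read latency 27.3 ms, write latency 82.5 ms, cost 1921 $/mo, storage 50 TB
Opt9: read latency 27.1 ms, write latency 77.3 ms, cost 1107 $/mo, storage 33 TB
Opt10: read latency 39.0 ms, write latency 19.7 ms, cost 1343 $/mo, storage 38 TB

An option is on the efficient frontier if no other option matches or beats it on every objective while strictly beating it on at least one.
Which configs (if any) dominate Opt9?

Opt2: read latency 2.8≤27.1, write latency 73.0≤77.3, cost 432≤1107, storage 43≥33 — dominates Opt9.
Others (Opt1, Opt3, Opt4, Opt5, Opt6, Opt7, Opt8, Opt10) are each worse than Opt9 on at least one objective.

Opt2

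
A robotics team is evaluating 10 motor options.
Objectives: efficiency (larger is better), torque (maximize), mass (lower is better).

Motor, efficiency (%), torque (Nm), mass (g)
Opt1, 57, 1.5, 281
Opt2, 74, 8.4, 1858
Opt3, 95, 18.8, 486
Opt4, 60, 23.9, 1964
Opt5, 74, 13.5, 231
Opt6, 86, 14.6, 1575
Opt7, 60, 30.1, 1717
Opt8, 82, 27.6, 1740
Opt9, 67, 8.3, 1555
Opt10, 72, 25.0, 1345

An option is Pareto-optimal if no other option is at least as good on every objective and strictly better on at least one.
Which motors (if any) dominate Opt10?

Opt1: worse on efficiency (57 vs 72).
Opt2: worse on torque (8.4 vs 25.0).
Opt3: worse on torque (18.8 vs 25.0).
Opt4: worse on efficiency (60 vs 72).
Opt5: worse on torque (13.5 vs 25.0).
Opt6: worse on torque (14.6 vs 25.0).
Opt7: worse on efficiency (60 vs 72).
Opt8: worse on mass (1740 vs 1345).
Opt9: worse on efficiency (67 vs 72).
No option dominates Opt10.

none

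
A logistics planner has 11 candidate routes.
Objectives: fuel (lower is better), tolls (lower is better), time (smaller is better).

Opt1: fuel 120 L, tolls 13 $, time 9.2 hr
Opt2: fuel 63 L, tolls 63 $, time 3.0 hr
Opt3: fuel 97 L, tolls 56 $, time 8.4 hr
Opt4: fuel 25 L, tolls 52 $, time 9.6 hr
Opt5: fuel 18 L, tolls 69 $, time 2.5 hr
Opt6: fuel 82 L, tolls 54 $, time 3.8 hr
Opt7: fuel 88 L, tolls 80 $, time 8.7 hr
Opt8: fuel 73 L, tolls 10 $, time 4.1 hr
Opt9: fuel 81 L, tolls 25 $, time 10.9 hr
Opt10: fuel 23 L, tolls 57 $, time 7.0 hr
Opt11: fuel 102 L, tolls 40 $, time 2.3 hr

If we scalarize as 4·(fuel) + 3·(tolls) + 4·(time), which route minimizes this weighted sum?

Opt5

Opt1: 4·120 + 3·13 + 4·9.2 = 555.8
Opt2: 4·63 + 3·63 + 4·3.0 = 453.0
Opt3: 4·97 + 3·56 + 4·8.4 = 589.6
Opt4: 4·25 + 3·52 + 4·9.6 = 294.4
Opt5: 4·18 + 3·69 + 4·2.5 = 289.0
Opt6: 4·82 + 3·54 + 4·3.8 = 505.2
Opt7: 4·88 + 3·80 + 4·8.7 = 626.8
Opt8: 4·73 + 3·10 + 4·4.1 = 338.4
Opt9: 4·81 + 3·25 + 4·10.9 = 442.6
Opt10: 4·23 + 3·57 + 4·7.0 = 291.0
Opt11: 4·102 + 3·40 + 4·2.3 = 537.2
Lowest: Opt5 at 289.0.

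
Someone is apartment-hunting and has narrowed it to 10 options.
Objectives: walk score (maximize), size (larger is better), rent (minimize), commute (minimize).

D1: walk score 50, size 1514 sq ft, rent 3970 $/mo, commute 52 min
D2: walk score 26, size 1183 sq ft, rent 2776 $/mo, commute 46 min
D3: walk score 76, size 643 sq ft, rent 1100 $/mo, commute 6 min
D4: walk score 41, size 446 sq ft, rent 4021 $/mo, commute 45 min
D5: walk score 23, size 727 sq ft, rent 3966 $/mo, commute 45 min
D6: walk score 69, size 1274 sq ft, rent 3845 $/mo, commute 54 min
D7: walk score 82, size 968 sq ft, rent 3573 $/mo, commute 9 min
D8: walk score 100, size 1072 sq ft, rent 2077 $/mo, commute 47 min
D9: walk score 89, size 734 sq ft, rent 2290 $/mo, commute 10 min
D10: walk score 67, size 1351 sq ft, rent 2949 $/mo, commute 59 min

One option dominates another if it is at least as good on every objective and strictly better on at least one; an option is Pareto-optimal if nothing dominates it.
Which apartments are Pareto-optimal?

D1, D2, D3, D6, D7, D8, D9, D10

D1: not dominated (best size).
D2: not dominated.
D3: not dominated (best rent).
D4: dominated by D3 (walk score 76≥41, size 643≥446, rent 1100≤4021, commute 6≤45).
D5: dominated by D7 (walk score 82≥23, size 968≥727, rent 3573≤3966, commute 9≤45).
D6: not dominated.
D7: not dominated.
D8: not dominated (best walk score).
D9: not dominated.
D10: not dominated.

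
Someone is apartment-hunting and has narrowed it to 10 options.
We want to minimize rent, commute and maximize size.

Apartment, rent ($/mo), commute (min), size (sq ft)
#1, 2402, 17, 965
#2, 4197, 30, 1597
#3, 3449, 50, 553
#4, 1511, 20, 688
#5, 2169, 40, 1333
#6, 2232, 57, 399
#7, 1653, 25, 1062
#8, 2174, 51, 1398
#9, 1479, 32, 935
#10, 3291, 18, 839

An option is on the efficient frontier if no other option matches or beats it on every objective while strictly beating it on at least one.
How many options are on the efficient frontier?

#1: not dominated (best commute).
#2: not dominated (best size).
#3: dominated by #1 (rent 2402≤3449, commute 17≤50, size 965≥553).
#4: not dominated.
#5: not dominated.
#6: dominated by #4 (rent 1511≤2232, commute 20≤57, size 688≥399).
#7: not dominated.
#8: not dominated.
#9: not dominated (best rent).
#10: dominated by #1 (rent 2402≤3291, commute 17≤18, size 965≥839).
Pareto-optimal: #1, #2, #4, #5, #7, #8, #9 → 7.

7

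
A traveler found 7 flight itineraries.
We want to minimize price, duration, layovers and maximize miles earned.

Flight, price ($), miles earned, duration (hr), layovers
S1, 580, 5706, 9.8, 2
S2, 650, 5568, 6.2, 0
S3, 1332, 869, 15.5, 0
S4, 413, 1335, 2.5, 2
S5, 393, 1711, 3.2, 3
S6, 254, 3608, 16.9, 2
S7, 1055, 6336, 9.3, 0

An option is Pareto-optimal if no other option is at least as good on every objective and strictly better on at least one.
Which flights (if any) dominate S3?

S2: price 650≤1332, miles earned 5568≥869, duration 6.2≤15.5, layovers 0≤0 — dominates S3.
S7: price 1055≤1332, miles earned 6336≥869, duration 9.3≤15.5, layovers 0≤0 — dominates S3.
Others (S1, S4, S5, S6) are each worse than S3 on at least one objective.

S2, S7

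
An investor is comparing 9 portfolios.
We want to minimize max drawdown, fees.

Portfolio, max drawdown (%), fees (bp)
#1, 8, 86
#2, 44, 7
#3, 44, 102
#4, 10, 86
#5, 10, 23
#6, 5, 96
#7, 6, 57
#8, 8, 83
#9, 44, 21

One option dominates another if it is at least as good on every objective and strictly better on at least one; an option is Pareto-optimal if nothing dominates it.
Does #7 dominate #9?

#7 vs #9: #7 is worse on fees (57 vs 21), so it does not dominate #9.

No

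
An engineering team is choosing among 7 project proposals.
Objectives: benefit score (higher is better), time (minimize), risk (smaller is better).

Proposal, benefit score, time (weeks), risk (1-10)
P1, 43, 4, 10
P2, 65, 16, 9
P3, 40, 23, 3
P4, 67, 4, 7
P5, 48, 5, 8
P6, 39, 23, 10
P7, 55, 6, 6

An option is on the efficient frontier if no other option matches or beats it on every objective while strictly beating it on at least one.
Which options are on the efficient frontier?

P1: dominated by P4 (benefit score 67≥43, time 4≤4, risk 7≤10).
P2: dominated by P4 (benefit score 67≥65, time 4≤16, risk 7≤9).
P3: not dominated (best risk).
P4: not dominated (best benefit score).
P5: dominated by P4 (benefit score 67≥48, time 4≤5, risk 7≤8).
P6: dominated by P1 (benefit score 43≥39, time 4≤23, risk 10≤10).
P7: not dominated.

P3, P4, P7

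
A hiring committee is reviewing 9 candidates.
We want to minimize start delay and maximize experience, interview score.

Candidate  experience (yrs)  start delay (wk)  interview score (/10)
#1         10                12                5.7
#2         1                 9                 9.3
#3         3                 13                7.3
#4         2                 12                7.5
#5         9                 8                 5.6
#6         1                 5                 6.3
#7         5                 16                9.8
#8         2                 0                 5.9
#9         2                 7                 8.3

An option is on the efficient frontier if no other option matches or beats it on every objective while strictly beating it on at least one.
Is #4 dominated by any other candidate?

#9 vs #4: experience 2≥2, start delay 7≤12, interview score 8.3≥7.5 — #9 is at least as good on every objective and strictly better on at least one, so #9 dominates #4.

Yes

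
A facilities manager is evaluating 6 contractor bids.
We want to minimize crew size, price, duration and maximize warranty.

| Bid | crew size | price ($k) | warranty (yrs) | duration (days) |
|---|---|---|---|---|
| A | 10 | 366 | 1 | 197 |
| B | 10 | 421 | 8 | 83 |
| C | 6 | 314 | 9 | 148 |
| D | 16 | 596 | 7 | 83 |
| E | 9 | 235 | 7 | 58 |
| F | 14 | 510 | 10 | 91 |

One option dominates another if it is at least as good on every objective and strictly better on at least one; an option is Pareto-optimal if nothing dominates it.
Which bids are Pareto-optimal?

B, C, E, F

A: dominated by C (crew size 6≤10, price 314≤366, warranty 9≥1, duration 148≤197).
B: not dominated.
C: not dominated (best crew size).
D: dominated by B (crew size 10≤16, price 421≤596, warranty 8≥7, duration 83≤83).
E: not dominated (best price).
F: not dominated (best warranty).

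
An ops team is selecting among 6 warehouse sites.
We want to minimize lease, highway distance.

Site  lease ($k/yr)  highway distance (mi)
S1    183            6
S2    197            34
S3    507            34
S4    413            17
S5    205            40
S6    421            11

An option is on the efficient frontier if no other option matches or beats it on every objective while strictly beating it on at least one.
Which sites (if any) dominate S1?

none

S2: worse on lease (197 vs 183).
S3: worse on lease (507 vs 183).
S4: worse on lease (413 vs 183).
S5: worse on lease (205 vs 183).
S6: worse on lease (421 vs 183).
No option dominates S1.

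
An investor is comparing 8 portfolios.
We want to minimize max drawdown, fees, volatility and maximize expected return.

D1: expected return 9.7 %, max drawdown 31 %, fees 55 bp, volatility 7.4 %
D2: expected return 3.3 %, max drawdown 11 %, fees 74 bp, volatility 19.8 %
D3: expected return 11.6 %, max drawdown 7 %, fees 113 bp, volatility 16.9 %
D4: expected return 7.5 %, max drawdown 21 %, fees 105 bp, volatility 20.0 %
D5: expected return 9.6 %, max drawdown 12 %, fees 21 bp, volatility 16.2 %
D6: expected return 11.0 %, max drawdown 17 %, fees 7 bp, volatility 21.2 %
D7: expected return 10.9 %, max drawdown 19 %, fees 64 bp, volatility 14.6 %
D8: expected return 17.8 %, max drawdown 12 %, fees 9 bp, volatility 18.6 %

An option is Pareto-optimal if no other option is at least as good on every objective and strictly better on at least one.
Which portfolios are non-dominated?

D1, D2, D3, D5, D6, D7, D8

D1: not dominated (best volatility).
D2: not dominated.
D3: not dominated (best max drawdown).
D4: dominated by D5 (expected return 9.6≥7.5, max drawdown 12≤21, fees 21≤105, volatility 16.2≤20.0).
D5: not dominated.
D6: not dominated (best fees).
D7: not dominated.
D8: not dominated (best expected return).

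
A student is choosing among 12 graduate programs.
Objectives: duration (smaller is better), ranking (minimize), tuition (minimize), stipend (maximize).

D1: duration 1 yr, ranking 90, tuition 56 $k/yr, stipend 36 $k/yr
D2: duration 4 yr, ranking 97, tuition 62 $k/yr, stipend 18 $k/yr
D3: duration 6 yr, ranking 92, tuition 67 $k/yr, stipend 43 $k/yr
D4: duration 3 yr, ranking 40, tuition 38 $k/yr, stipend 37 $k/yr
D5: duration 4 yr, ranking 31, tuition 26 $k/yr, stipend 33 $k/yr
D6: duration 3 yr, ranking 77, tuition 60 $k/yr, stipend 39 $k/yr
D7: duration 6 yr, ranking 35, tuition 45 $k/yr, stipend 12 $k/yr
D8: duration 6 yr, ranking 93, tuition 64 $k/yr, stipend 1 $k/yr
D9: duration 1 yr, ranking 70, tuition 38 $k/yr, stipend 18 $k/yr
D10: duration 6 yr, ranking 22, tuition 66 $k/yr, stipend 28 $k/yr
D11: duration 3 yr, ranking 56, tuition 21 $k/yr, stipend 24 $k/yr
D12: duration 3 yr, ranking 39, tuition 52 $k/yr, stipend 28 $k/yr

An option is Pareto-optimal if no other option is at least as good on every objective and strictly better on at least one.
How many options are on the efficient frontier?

D1: not dominated.
D2: dominated by D1 (duration 1≤4, ranking 90≤97, tuition 56≤62, stipend 36≥18).
D3: not dominated (best stipend).
D4: not dominated.
D5: not dominated.
D6: not dominated.
D7: dominated by D5 (duration 4≤6, ranking 31≤35, tuition 26≤45, stipend 33≥12).
D8: dominated by D1 (duration 1≤6, ranking 90≤93, tuition 56≤64, stipend 36≥1).
D9: not dominated.
D10: not dominated (best ranking).
D11: not dominated (best tuition).
D12: not dominated.
Pareto-optimal: D1, D3, D4, D5, D6, D9, D10, D11, D12 → 9.

9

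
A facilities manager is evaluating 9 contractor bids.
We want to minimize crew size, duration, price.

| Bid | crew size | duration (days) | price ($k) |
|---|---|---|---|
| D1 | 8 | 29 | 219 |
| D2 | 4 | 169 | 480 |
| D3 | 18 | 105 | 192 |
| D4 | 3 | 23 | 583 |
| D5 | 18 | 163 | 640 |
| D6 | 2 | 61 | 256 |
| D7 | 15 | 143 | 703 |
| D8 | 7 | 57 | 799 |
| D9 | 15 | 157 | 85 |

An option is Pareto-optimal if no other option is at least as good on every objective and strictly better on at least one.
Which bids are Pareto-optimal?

D1: not dominated.
D2: dominated by D6 (crew size 2≤4, duration 61≤169, price 256≤480).
D3: not dominated.
D4: not dominated (best duration).
D5: dominated by D1 (crew size 8≤18, duration 29≤163, price 219≤640).
D6: not dominated (best crew size).
D7: dominated by D1 (crew size 8≤15, duration 29≤143, price 219≤703).
D8: dominated by D4 (crew size 3≤7, duration 23≤57, price 583≤799).
D9: not dominated (best price).

D1, D3, D4, D6, D9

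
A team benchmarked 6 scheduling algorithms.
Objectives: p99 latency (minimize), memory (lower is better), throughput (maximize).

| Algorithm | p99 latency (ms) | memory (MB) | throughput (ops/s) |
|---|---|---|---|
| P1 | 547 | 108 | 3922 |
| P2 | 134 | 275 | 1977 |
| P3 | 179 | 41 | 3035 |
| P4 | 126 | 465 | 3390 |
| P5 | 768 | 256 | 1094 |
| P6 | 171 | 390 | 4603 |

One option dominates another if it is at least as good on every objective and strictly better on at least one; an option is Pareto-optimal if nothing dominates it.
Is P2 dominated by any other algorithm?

P1: worse on p99 latency (547 vs 134).
P3: worse on p99 latency (179 vs 134).
P4: worse on memory (465 vs 275).
P5: worse on p99 latency (768 vs 134).
P6: worse on p99 latency (171 vs 134).
No option is at least as good as P2 on every objective and strictly better on one.

No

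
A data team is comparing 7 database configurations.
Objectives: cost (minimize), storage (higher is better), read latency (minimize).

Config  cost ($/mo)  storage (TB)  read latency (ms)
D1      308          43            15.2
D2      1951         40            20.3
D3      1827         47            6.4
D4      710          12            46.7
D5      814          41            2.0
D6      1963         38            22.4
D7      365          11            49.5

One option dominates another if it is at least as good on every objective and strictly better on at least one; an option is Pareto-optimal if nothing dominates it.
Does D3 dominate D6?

D3 vs D6: cost 1827≤1963, storage 47≥38, read latency 6.4≤22.4 — D3 is at least as good on every objective with at least one strict improvement.

Yes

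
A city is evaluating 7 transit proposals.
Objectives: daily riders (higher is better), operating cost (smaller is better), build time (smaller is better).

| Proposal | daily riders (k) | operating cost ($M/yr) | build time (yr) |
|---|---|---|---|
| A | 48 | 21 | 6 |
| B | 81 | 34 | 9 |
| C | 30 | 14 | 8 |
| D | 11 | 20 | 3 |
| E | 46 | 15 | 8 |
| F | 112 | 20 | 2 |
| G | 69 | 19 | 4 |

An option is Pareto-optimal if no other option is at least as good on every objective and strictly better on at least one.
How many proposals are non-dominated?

4

A: dominated by F (daily riders 112≥48, operating cost 20≤21, build time 2≤6).
B: dominated by F (daily riders 112≥81, operating cost 20≤34, build time 2≤9).
C: not dominated (best operating cost).
D: dominated by F (daily riders 112≥11, operating cost 20≤20, build time 2≤3).
E: not dominated.
F: not dominated (best daily riders).
G: not dominated.
Pareto-optimal: C, E, F, G → 4.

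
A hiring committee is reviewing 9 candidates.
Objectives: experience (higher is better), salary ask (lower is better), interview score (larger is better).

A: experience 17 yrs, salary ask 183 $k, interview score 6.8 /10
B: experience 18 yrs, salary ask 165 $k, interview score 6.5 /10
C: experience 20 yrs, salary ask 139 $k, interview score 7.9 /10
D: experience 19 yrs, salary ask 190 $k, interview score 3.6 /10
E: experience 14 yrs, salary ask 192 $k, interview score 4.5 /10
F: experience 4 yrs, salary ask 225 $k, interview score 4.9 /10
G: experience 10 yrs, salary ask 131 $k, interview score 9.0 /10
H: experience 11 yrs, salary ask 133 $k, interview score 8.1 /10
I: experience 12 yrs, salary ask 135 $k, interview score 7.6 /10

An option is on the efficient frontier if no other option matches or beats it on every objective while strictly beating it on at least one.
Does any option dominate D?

C vs D: experience 20≥19, salary ask 139≤190, interview score 7.9≥3.6 — C is at least as good on every objective and strictly better on at least one, so C dominates D.

Yes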